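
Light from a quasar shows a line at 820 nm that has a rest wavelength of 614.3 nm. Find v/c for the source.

0.281

λ'/λ₀ = 1.3349 > 1 (redshift), so the source is receding.
λ'/λ₀ = √((1 + β)/(1 − β)) for a receding source ⇒ β = (r² − 1)/(r² + 1) with r = λ'/λ₀.
β = (1.7818 − 1)/(1.7818 + 1) ≈ 0.281.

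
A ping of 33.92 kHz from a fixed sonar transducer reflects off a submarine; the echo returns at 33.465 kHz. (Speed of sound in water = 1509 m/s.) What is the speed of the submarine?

10.2 m/s

Double Doppler shift off a moving reflector: f₂ = f₀ · (v + u)/(v − u) (u > 0 toward emitter).
Rearranging, u = v · (f₂ − f₀)/(f₂ + f₀) = 1509 × -0.455/67.385 ≈ -10.2 m/s.
So the submarine is moving at 10.2 m/s away from the emitter.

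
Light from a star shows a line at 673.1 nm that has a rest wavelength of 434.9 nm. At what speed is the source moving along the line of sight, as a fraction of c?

0.411c

λ'/λ₀ = 1.5477 > 1 (redshift), so the source is receding.
λ'/λ₀ = √((1 + β)/(1 − β)) for a receding source ⇒ β = (r² − 1)/(r² + 1) with r = λ'/λ₀.
β = (2.3954 − 1)/(2.3954 + 1) ≈ 0.411.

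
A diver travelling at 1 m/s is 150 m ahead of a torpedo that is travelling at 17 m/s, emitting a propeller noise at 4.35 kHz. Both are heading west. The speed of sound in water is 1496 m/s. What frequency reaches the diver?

4.40 kHz

The diver is ahead, so the torpedo is moving toward it while the diver is moving away from the torpedo.
With source approaching and observer receding, f' = f · (v − v_o)/(v − v_s).
f' = 4.35 × (1496 − 1)/(1496 − 17) = 4.35 × 1495/1479 ≈ 4.40 kHz.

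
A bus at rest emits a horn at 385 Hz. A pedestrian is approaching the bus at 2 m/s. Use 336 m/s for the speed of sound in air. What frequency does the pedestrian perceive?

387 Hz

Moving observer, stationary source: f' = f · (v + v_o)/v.
f' = 385 × (336 + 2)/336 = 385 × 338/336 ≈ 387 Hz.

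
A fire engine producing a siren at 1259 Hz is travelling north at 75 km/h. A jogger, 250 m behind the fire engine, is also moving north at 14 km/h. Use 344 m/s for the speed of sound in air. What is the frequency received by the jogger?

1201 Hz

75 km/h = 20.83 m/s; 14 km/h = 3.889 m/s.
The jogger is behind, so the fire engine is moving away from it while the jogger is moving toward the fire engine.
With source receding and observer approaching, f' = f · (v + v_o)/(v + v_s).
f' = 1259 × (344 + 3.889)/(344 + 20.83) = 1259 × 347.89/364.83 ≈ 1201 Hz.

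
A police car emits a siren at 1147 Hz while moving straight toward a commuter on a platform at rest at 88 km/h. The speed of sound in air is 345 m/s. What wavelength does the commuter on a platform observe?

27.9 cm

88 km/h = 24.44 m/s.
Moving source, stationary observer: f' = f · v/(v − v_s) since the source is approaching.
f' = 1147 × 345/(345 − 24.44) ≈ 1234 Hz.
λ' = v/f' = 345/1234.47 ≈ 27.9 cm.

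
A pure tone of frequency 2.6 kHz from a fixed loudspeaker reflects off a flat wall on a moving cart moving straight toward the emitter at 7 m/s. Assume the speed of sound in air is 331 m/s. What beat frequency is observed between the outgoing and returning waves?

At the flat wall on a moving cart (a moving observer), f₁ = f₀ · (v + u)/v = 2.6 × 338/331 ≈ 2.6550 kHz.
On reflection it acts as a source moving toward the stationary detector: f₂ = f₁ · v/(v − u) = 2.6550 × 331/324 ≈ 2.7123 kHz.
Equivalently f₂ = f₀ · (v + u)/(v − u).
Beat frequency (with f₀ = 2600 Hz): |f₂ − f₀| = 2u·f₀/(v − u) = 2 × 7 × 2600/324 ≈ 112 Hz.

112 Hz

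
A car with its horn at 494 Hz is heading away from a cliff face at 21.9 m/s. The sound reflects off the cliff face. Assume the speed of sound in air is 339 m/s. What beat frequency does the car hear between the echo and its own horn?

60.0 Hz

The cliff face receives the sound from a moving source: f₁ = f₀ · v/(v + v_e) = 494 × 339/360.9 ≈ 464.0 Hz.
On the return leg the car is a moving observer: f₂ = f₁ · (v − v_e)/v = 464.0 × 317.1/339 ≈ 434.0 Hz.
Equivalently f₂ = f₀ · (v − v_e)/(v + v_e).
Beat against the emitted tone: |f₂ − f₀| = 2v_e·f₀/(v + v_e) = 2 × 21.9 × 494/360.9 ≈ 60.0 Hz.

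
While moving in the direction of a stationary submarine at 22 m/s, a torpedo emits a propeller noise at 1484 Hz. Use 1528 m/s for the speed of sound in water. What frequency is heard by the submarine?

1506 Hz

Moving source, stationary observer: f' = f · v/(v − v_s) since the source is approaching.
f' = 1484 × 1528/(1528 − 22) = 1484 × 1528/1506 ≈ 1506 Hz.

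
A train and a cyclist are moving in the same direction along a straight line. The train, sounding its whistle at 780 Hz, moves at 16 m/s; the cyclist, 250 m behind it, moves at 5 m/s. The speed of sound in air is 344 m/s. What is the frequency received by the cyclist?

756 Hz

The cyclist is behind, so the train is moving away from it while the cyclist is moving toward the train.
General Doppler shift: f' = f · (v + v_o)/(v + v_s).
f' = 780 × (344 + 5)/(344 + 16) = 780 × 349/360 ≈ 756 Hz.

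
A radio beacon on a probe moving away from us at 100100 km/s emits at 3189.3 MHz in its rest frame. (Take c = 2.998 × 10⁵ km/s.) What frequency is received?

2253.8 MHz

β = v/c = 100100/299800 = 0.3339.
Relativistic Doppler for frequency: f' = f₀ · √((1 − β)/(1 + β)).
f' = 3189.3 × √(0.6661/1.3339) = 3189.3 × 0.70666 ≈ 2253.8 MHz.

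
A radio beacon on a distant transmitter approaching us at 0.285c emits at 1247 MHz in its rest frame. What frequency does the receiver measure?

Relativistic Doppler for frequency: f' = f₀ · √((1 + β)/(1 − β)).
f' = 1247 × √(1.2850/0.7150) = 1247 × 1.34060 ≈ 1671.7 MHz.

1671.7 MHz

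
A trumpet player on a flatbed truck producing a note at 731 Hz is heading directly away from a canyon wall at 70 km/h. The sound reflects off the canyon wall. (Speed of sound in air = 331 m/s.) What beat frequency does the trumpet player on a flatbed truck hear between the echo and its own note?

81 Hz

70 km/h = 19.44 m/s.
The canyon wall receives the sound from a moving source: f₁ = f₀ · v/(v + v_e) = 731 × 331/350.44 ≈ 690.4 Hz.
On the return leg the trumpet player on a flatbed truck is a moving observer: f₂ = f₁ · (v − v_e)/v = 690.4 × 311.56/331 ≈ 649.9 Hz.
Equivalently f₂ = f₀ · (v − v_e)/(v + v_e).
Beat against the emitted tone: |f₂ − f₀| = 2v_e·f₀/(v + v_e) = 2 × 19.44 × 731/350.44 ≈ 81 Hz.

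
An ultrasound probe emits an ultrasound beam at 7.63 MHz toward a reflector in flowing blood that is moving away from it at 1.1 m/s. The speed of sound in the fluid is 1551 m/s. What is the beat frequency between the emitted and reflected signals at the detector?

10815 Hz

At the reflector in flowing blood (a moving observer), f₁ = f₀ · (v − u)/v = 7.63 × 1549.9/1551 ≈ 7.62459 MHz.
On reflection it acts as a source moving away from the stationary detector: f₂ = f₁ · v/(v + u) = 7.62459 × 1551/1552.1 ≈ 7.61918 MHz.
Beat frequency (with f₀ = 7630000 Hz): |f₂ − f₀| = 2u·f₀/(v + u) = 2 × 1.1 × 7630000/1552.1 ≈ 10815 Hz.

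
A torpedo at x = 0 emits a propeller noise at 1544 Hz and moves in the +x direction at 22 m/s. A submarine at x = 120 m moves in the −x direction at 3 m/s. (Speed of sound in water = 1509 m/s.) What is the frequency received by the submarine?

1570 Hz

The observer lies on the +x side, so the source is heading toward the observer and the observer is heading toward the source.
General Doppler shift: f' = f · (v + v_o)/(v − v_s).
f' = 1544 × (1509 + 3)/(1509 − 22) = 1544 × 1512/1487 ≈ 1570 Hz.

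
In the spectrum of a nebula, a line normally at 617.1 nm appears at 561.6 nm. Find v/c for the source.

0.094c

λ'/λ₀ = 0.9101 < 1 (blueshift), so the source is approaching.
λ'/λ₀ = √((1 − β)/(1 + β)) for an approaching source ⇒ β = (1 − r²)/(1 + r²) with r = λ'/λ₀.
β = (1 − 0.8282)/(1 + 0.8282) ≈ 0.094.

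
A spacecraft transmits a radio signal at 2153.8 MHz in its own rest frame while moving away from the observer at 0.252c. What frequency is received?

1664.8 MHz

Relativistic Doppler for frequency: f' = f₀ · √((1 − β)/(1 + β)).
f' = 2153.8 × √(0.7480/1.2520) = 2153.8 × 0.77295 ≈ 1664.8 MHz.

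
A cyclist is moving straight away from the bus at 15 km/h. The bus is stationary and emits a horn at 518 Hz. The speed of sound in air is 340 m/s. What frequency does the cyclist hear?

512 Hz

15 km/h = 4.167 m/s.
Moving observer, stationary source: f' = f · (v − v_o)/v.
f' = 518 × (340 − 4.167)/340 = 518 × 335.83/340 ≈ 512 Hz.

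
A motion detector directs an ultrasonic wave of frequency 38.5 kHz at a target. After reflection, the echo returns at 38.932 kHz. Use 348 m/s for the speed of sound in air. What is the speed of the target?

1.94 m/s

Double Doppler shift off a moving reflector: f₂ = f₀ · (v + u)/(v − u) (u > 0 toward emitter).
Rearranging, u = v · (f₂ − f₀)/(f₂ + f₀) = 348 × 0.432/77.432 ≈ 1.94 m/s.
So the target is moving at 1.94 m/s toward the emitter.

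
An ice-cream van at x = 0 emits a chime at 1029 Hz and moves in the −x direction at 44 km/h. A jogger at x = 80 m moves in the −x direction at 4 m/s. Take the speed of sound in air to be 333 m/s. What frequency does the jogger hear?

1004 Hz

44 km/h = 12.22 m/s.
The observer lies on the +x side, so the source is heading away from the observer and the observer is heading toward the source.
Both move, so f' = f · (v + v_o)/(v + v_s).
f' = 1029 × (333 + 4)/(333 + 12.22) = 1029 × 337/345.22 ≈ 1004 Hz.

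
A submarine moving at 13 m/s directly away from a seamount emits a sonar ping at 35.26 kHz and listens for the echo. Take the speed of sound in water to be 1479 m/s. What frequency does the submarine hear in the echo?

The seamount receives the sound from a moving source: f₁ = f₀ · v/(v + v_e) = 35.26 × 1479/1492 ≈ 35.0 kHz.
On the return leg the submarine is a moving observer: f₂ = f₁ · (v − v_e)/v = 35.0 × 1466/1479 ≈ 34.6 kHz.

34.6 kHz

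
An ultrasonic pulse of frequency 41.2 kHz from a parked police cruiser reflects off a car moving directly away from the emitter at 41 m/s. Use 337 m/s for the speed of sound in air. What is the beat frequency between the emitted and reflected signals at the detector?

The car first receives the wave as a moving observer: f₁ = f₀ · (v − u)/v = 41.2 × (337 − 41)/337 ≈ 36.19 kHz.
The reflection then acts as a moving source: f₂ = f₁ · v/(v + u) ≈ 32.26 kHz.
Beat frequency (with f₀ = 41200 Hz): |f₂ − f₀| = 2u·f₀/(v + u) = 2 × 41 × 41200/378 ≈ 8938 Hz.

8938 Hz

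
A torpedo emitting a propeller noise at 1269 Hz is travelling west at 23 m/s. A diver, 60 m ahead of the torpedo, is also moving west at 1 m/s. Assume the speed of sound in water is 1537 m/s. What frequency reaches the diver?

1287 Hz

The diver is ahead, so the torpedo is moving toward it while the diver is moving away from the torpedo.
With source approaching and observer receding, f' = f · (v − v_o)/(v − v_s).
f' = 1269 × (1537 − 1)/(1537 − 23) = 1269 × 1536/1514 ≈ 1287 Hz.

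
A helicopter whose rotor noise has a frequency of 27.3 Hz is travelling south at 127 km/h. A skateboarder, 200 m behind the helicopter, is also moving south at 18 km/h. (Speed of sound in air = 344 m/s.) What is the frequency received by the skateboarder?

127 km/h = 35.28 m/s; 18 km/h = 5 m/s.
The skateboarder is behind, so the helicopter is moving away from it while the skateboarder is moving toward the helicopter.
General Doppler shift: f' = f · (v + v_o)/(v + v_s).
f' = 27.3 × (344 + 5)/(344 + 35.28) = 27.3 × 349/379.28 ≈ 25.1 Hz.

25.1 Hz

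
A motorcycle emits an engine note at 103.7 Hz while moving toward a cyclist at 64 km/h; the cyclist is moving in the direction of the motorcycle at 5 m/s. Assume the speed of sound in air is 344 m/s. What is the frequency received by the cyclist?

64 km/h = 17.78 m/s.
With source approaching and observer approaching, f' = f · (v + v_o)/(v − v_s).
f' = 103.7 × (344 + 5)/(344 − 17.78) = 103.7 × 349/326.22 ≈ 111 Hz.

111 Hz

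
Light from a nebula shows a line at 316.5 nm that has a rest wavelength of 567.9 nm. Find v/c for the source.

λ'/λ₀ = 0.5573 < 1 (blueshift), so the source is approaching.
λ'/λ₀ = √((1 − β)/(1 + β)) for an approaching source ⇒ β = (1 − r²)/(1 + r²) with r = λ'/λ₀.
β = (1 − 0.3106)/(1 + 0.3106) ≈ 0.526.

0.526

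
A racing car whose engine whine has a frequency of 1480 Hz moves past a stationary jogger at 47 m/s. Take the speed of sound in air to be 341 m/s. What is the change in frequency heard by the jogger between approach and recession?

Approaching: f₁ = f · v/(v − v_s) = 1480 × 341/294 ≈ 1717 Hz.
Receding: f₂ = f · v/(v + v_s) = 1480 × 341/388 ≈ 1301 Hz.
Drop: f₁ − f₂ = 2f·v·v_s/(v² − v_s²) = 2 × 1480 × 341 × 47/(341² − 47²) ≈ 416 Hz.

416 Hz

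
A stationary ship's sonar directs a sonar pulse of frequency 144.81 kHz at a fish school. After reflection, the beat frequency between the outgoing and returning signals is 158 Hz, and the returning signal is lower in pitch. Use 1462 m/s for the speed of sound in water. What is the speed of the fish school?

Double Doppler shift off a moving reflector: f₂ = f₀ · (v + u)/(v − u) (u > 0 toward emitter).
Returning signal is lower, so f₂ = f₀ − Δf = 144810 − 158 = 144652 Hz.
Rearranging, u = v · (f₂ − f₀)/(f₂ + f₀) = 1462 × -158/289462 ≈ -0.80 m/s.
So the fish school is moving at 0.80 m/s away from the emitter.

0.80 m/s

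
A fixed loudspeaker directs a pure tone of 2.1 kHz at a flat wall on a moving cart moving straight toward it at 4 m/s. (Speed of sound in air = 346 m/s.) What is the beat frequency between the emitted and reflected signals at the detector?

49.1 Hz

At the flat wall on a moving cart (a moving observer), f₁ = f₀ · (v + u)/v = 2.1 × 350/346 ≈ 2.1243 kHz.
The reflection then acts as a moving source: f₂ = f₁ · v/(v − u) ≈ 2.1491 kHz.
Beat frequency (with f₀ = 2100 Hz): |f₂ − f₀| = 2u·f₀/(v − u) = 2 × 4 × 2100/342 ≈ 49.1 Hz.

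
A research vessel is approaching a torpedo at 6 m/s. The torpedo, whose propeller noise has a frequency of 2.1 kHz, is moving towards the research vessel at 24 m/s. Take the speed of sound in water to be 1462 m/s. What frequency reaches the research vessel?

2.14 kHz

General Doppler shift: f' = f · (v + v_o)/(v − v_s).
f' = 2.1 × (1462 + 6)/(1462 − 24) = 2.1 × 1468/1438 ≈ 2.14 kHz.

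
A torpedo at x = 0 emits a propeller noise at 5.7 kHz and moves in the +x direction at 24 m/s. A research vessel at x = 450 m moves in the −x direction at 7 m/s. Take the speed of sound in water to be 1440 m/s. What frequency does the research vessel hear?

The observer lies on the +x side, so the source is heading toward the observer and the observer is heading toward the source.
Both move, so f' = f · (v + v_o)/(v − v_s).
f' = 5.7 × (1440 + 7)/(1440 − 24) = 5.7 × 1447/1416 ≈ 5.82 kHz.

5.82 kHz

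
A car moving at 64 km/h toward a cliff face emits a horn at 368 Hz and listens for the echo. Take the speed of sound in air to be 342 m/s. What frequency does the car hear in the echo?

408 Hz

64 km/h = 17.78 m/s.
The cliff face receives the sound from a moving source: f₁ = f₀ · v/(v − v_e) = 368 × 342/324.22 ≈ 388 Hz.
On the return leg the car is a moving observer: f₂ = f₁ · (v + v_e)/v = 388 × 359.78/342 ≈ 408 Hz.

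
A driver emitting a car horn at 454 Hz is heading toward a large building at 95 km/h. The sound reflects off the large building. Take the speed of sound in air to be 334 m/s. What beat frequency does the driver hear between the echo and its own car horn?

95 km/h = 26.39 m/s.
The large building receives the sound from a moving source: f₁ = f₀ · v/(v − v_e) = 454 × 334/307.61 ≈ 492.9 Hz.
On the return leg the driver is a moving observer: f₂ = f₁ · (v + v_e)/v = 492.9 × 360.39/334 ≈ 531.9 Hz.
Beat against the emitted tone: |f₂ − f₀| = 2v_e·f₀/(v − v_e) = 2 × 26.39 × 454/307.61 ≈ 78 Hz.

78 Hz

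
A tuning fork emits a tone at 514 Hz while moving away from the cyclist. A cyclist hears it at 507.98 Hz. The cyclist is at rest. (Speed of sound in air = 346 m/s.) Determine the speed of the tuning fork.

4.1 m/s

f' = f · v/(v + v_s) ⇒ v_s = v · |1 − f/f'|.
v_s = 346 × |1 − 514/507.98| = 346 × 0.01185 ≈ 4.1 m/s.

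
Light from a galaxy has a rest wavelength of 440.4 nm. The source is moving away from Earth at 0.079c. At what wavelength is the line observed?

Relativistic Doppler for wavelength: λ' = λ₀ · √((1 + β)/(1 − β)).
λ' = 440.4 × √(1.0790/0.9210) = 440.4 × 1.08238 ≈ 476.7 nm.

476.7 nm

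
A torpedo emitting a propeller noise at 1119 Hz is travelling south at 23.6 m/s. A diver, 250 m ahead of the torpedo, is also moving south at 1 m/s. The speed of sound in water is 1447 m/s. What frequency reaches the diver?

The diver is ahead, so the torpedo is moving toward it while the diver is moving away from the torpedo.
Both move, so f' = f · (v − v_o)/(v − v_s).
f' = 1119 × (1447 − 1)/(1447 − 23.6) = 1119 × 1446/1423.4 ≈ 1137 Hz.

1137 Hz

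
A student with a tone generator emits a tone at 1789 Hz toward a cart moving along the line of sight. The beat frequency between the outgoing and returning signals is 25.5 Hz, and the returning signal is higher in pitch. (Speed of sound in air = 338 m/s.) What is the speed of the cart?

Double Doppler shift off a moving reflector: f₂ = f₀ · (v + u)/(v − u) (u > 0 toward emitter).
Returning signal is higher, so f₂ = f₀ + Δf = 1789 + 25.5 = 1814.5 Hz.
Rearranging, u = v · (f₂ − f₀)/(f₂ + f₀) = 338 × 25.5/3603.5 ≈ 2.39 m/s.
So the cart is moving at 2.39 m/s toward the emitter.

2.39 m/s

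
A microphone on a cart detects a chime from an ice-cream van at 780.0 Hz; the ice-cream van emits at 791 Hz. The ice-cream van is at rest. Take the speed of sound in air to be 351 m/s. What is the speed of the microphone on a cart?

f' < f, so the microphone on a cart is receding.
f' = f · (v − v_o)/v ⇒ v_o = v · |f'/f − 1|.
v_o = 351 × |780.0/791 − 1| = 351 × 0.01391 ≈ 4.9 m/s.

4.9 m/s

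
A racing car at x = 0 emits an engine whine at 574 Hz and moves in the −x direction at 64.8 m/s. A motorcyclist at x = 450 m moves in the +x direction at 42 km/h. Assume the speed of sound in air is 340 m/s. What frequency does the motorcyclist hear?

466 Hz

42 km/h = 11.67 m/s.
The observer lies on the +x side, so the source is heading away from the observer and the observer is heading away from the source.
With source receding and observer receding, f' = f · (v − v_o)/(v + v_s).
f' = 574 × (340 − 11.67)/(340 + 64.8) = 574 × 328.33/404.8 ≈ 466 Hz.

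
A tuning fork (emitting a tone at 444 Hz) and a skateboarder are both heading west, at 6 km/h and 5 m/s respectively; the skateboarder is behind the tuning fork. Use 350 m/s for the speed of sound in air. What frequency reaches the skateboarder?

6 km/h = 1.667 m/s.
The skateboarder is behind, so the tuning fork is moving away from it while the skateboarder is moving toward the tuning fork.
General Doppler shift: f' = f · (v + v_o)/(v + v_s).
f' = 444 × (350 + 5)/(350 + 1.667) = 444 × 355/351.67 ≈ 448 Hz.

448 Hz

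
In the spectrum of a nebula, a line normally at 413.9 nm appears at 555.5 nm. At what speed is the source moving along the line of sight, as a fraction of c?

0.286c

λ'/λ₀ = 1.3421 > 1 (redshift), so the source is receding.
λ'/λ₀ = √((1 + β)/(1 − β)) for a receding source ⇒ β = (r² − 1)/(r² + 1) with r = λ'/λ₀.
β = (1.8013 − 1)/(1.8013 + 1) ≈ 0.286.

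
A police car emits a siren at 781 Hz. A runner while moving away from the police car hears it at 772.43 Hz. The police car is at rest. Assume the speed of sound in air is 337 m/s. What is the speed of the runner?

3.7 m/s

f' = f · (v − v_o)/v ⇒ v_o = v · |f'/f − 1|.
v_o = 337 × |772.43/781 − 1| = 337 × 0.01097 ≈ 3.7 m/s.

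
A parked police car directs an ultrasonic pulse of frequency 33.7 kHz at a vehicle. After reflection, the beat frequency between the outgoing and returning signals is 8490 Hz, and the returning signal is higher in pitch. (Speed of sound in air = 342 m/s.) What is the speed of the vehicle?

38 m/s

Double Doppler shift off a moving reflector: f₂ = f₀ · (v + u)/(v − u) (u > 0 toward emitter).
Returning signal is higher, so f₂ = f₀ + Δf = 33700 + 8490 = 42190 Hz.
Rearranging, u = v · (f₂ − f₀)/(f₂ + f₀) = 342 × 8490/75890 ≈ 38 m/s.
So the vehicle is moving at 38 m/s toward the emitter.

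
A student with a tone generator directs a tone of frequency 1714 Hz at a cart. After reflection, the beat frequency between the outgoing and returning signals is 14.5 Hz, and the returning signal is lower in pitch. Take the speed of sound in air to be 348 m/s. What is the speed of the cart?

Double Doppler shift off a moving reflector: f₂ = f₀ · (v + u)/(v − u) (u > 0 toward emitter).
Returning signal is lower, so f₂ = f₀ − Δf = 1714 − 14.5 = 1699.5 Hz.
Rearranging, u = v · (f₂ − f₀)/(f₂ + f₀) = 348 × -14.5/3413.5 ≈ -1.48 m/s.
So the cart is moving at 1.48 m/s away from the emitter.

1.48 m/s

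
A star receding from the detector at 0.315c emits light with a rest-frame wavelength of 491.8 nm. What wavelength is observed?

Relativistic Doppler for wavelength: λ' = λ₀ · √((1 + β)/(1 − β)).
λ' = 491.8 × √(1.3150/0.6850) = 491.8 × 1.38554 ≈ 681.4 nm.

681.4 nm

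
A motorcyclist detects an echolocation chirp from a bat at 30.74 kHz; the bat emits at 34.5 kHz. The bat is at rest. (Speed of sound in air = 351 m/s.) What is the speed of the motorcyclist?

38 m/s

f' < f, so the motorcyclist is receding.
f' = f · (v − v_o)/v ⇒ v_o = v · |f'/f − 1|.
v_o = 351 × |30.74/34.5 − 1| = 351 × 0.109 ≈ 38 m/s.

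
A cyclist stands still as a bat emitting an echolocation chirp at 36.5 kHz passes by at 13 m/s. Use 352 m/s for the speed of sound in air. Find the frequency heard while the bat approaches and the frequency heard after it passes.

Approaching: f₁ = f · v/(v − v_s) = 36.5 × 352/339 ≈ 37.9 kHz.
Receding: f₂ = f · v/(v + v_s) = 36.5 × 352/365 ≈ 35.2 kHz.

37.9 kHz approaching; 35.2 kHz receding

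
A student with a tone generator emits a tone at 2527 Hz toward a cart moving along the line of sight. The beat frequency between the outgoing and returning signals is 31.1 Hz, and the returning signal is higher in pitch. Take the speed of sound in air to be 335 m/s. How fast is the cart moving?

2.05 m/s

Double Doppler shift off a moving reflector: f₂ = f₀ · (v + u)/(v − u) (u > 0 toward emitter).
Returning signal is higher, so f₂ = f₀ + Δf = 2527 + 31.1 = 2558.1 Hz.
Rearranging, u = v · (f₂ − f₀)/(f₂ + f₀) = 335 × 31.1/5085.1 ≈ 2.05 m/s.
So the cart is moving at 2.05 m/s toward the emitter.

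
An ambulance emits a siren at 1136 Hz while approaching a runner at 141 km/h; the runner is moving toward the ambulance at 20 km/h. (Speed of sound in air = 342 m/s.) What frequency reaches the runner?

1304 Hz

141 km/h = 39.17 m/s; 20 km/h = 5.556 m/s.
With source approaching and observer approaching, f' = f · (v + v_o)/(v − v_s).
f' = 1136 × (342 + 5.556)/(342 − 39.17) = 1136 × 347.56/302.83 ≈ 1304 Hz.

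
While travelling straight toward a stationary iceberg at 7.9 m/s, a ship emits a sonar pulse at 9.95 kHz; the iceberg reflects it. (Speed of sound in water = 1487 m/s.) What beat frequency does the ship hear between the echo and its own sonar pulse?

The iceberg receives the sound from a moving source: f₁ = f₀ · v/(v − v_e) = 9.95 × 1487/1479.1 ≈ 10.0031 kHz.
On the return leg the ship is a moving observer: f₂ = f₁ · (v + v_e)/v = 10.0031 × 1494.9/1487 ≈ 10.0563 kHz.
Equivalently f₂ = f₀ · (v + v_e)/(v − v_e).
Beat against the emitted tone (with f₀ = 9950 Hz): |f₂ − f₀| = 2v_e·f₀/(v − v_e) = 2 × 7.9 × 9950/1479.1 ≈ 106 Hz.

106 Hz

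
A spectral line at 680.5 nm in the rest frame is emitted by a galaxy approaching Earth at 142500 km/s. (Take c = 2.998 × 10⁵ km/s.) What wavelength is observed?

405.8 nm

β = v/c = 142500/299800 = 0.4753.
Relativistic Doppler for wavelength: λ' = λ₀ · √((1 − β)/(1 + β)).
λ' = 680.5 × √(0.5247/1.4753) = 680.5 × 0.59636 ≈ 405.8 nm.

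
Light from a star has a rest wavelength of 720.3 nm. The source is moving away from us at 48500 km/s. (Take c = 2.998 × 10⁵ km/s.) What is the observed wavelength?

848.0 nm

β = v/c = 48500/299800 = 0.1618.
Relativistic Doppler for wavelength: λ' = λ₀ · √((1 + β)/(1 − β)).
λ' = 720.3 × √(1.1618/0.8382) = 720.3 × 1.17728 ≈ 848.0 nm.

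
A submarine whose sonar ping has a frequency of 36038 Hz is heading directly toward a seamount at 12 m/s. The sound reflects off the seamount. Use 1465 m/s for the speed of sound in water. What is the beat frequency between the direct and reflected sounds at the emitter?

595 Hz

The seamount receives the sound from a moving source: f₁ = f₀ · v/(v − v_e) = 36038 × 1465/1453 ≈ 36336 Hz.
On the return leg the submarine is a moving observer: f₂ = f₁ · (v + v_e)/v = 36336 × 1477/1465 ≈ 36633 Hz.
Beat against the emitted tone: |f₂ − f₀| = 2v_e·f₀/(v − v_e) = 2 × 12 × 36038/1453 ≈ 595 Hz.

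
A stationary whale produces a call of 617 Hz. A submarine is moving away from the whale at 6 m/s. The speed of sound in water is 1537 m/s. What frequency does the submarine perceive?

615 Hz

Moving observer, stationary source: f' = f · (v − v_o)/v.
f' = 617 × (1537 − 6)/1537 = 617 × 1531/1537 ≈ 615 Hz.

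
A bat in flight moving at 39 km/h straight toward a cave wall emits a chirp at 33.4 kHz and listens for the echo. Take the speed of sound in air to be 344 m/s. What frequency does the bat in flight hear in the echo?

35.6 kHz

39 km/h = 10.83 m/s.
The cave wall receives the sound from a moving source: f₁ = f₀ · v/(v − v_e) = 33.4 × 344/333.17 ≈ 34.5 kHz.
On the return leg the bat in flight is a moving observer: f₂ = f₁ · (v + v_e)/v = 34.5 × 354.83/344 ≈ 35.6 kHz.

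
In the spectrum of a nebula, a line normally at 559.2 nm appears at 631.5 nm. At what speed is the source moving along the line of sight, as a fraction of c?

0.121

λ'/λ₀ = 1.1293 > 1 (redshift), so the source is receding.
λ'/λ₀ = √((1 + β)/(1 − β)) for a receding source ⇒ β = (r² − 1)/(r² + 1) with r = λ'/λ₀.
β = (1.2753 − 1)/(1.2753 + 1) ≈ 0.121.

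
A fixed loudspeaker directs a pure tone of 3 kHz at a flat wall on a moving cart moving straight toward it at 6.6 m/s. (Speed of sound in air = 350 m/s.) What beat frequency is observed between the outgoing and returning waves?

The flat wall on a moving cart first receives the wave as a moving observer: f₁ = f₀ · (v + u)/v = 3 × (350 + 6.6)/350 ≈ 3.0566 kHz.
On reflection it acts as a source moving toward the stationary detector: f₂ = f₁ · v/(v − u) = 3.0566 × 350/343.4 ≈ 3.1153 kHz.
Beat frequency (with f₀ = 3000 Hz): |f₂ − f₀| = 2u·f₀/(v − u) = 2 × 6.6 × 3000/343.4 ≈ 115 Hz.

115 Hz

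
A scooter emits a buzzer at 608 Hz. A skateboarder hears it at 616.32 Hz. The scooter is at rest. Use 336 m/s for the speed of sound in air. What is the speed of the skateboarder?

f' > f, so the skateboarder is approaching.
f' = f · (v + v_o)/v ⇒ v_o = v · |f'/f − 1|.
v_o = 336 × |616.32/608 − 1| = 336 × 0.01368 ≈ 4.6 m/s.

4.6 m/s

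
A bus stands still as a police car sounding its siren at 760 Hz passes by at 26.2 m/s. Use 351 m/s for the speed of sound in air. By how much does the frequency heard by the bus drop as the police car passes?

114 Hz

Approaching: f₁ = f · v/(v − v_s) = 760 × 351/324.8 ≈ 821 Hz.
Receding: f₂ = f · v/(v + v_s) = 760 × 351/377.2 ≈ 707 Hz.
Drop: f₁ − f₂ = 2f·v·v_s/(v² − v_s²) = 2 × 760 × 351 × 26.2/(351² − 26.2²) ≈ 114 Hz.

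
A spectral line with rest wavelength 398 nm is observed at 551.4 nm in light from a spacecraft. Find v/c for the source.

0.315

λ'/λ₀ = 1.3854 > 1 (redshift), so the source is receding.
λ'/λ₀ = √((1 + β)/(1 − β)) for a receding source ⇒ β = (r² − 1)/(r² + 1) with r = λ'/λ₀.
β = (1.9194 − 1)/(1.9194 + 1) ≈ 0.315.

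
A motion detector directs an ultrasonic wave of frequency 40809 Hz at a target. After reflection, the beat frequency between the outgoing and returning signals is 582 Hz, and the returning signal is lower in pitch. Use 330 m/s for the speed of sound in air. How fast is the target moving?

2.37 m/s

Double Doppler shift off a moving reflector: f₂ = f₀ · (v + u)/(v − u) (u > 0 toward emitter).
Returning signal is lower, so f₂ = f₀ − Δf = 40809 − 582 = 40227 Hz.
Rearranging, u = v · (f₂ − f₀)/(f₂ + f₀) = 330 × -582/81036 ≈ -2.37 m/s.
So the target is moving at 2.37 m/s away from the emitter.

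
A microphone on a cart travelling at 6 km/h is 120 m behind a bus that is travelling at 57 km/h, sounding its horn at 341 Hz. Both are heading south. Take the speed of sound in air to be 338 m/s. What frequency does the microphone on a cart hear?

57 km/h = 15.83 m/s; 6 km/h = 1.667 m/s.
The microphone on a cart is behind, so the bus is moving away from it while the microphone on a cart is moving toward the bus.
Both move, so f' = f · (v + v_o)/(v + v_s).
f' = 341 × (338 + 1.667)/(338 + 15.83) = 341 × 339.67/353.83 ≈ 327 Hz.

327 Hz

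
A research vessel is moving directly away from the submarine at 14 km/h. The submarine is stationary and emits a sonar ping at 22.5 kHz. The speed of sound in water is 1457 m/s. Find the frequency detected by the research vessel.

22.4 kHz

14 km/h = 3.889 m/s.
Only the observer moves, away from the source, so f' = f · (v − v_o)/v.
f' = 22.5 × (1457 − 3.889)/1457 = 22.5 × 1453.1/1457 ≈ 22.4 kHz.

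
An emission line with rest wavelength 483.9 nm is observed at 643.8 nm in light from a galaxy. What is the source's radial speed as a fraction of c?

λ'/λ₀ = 1.3304 > 1 (redshift), so the source is receding.
λ'/λ₀ = √((1 + β)/(1 − β)) for a receding source ⇒ β = (r² − 1)/(r² + 1) with r = λ'/λ₀.
β = (1.7701 − 1)/(1.7701 + 1) ≈ 0.278.

0.278c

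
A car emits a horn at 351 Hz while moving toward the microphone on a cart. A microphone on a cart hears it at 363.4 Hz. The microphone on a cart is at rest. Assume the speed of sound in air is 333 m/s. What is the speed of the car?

11.4 m/s

f' = f · v/(v − v_s) ⇒ v_s = v · |1 − f/f'|.
v_s = 333 × |1 − 351/363.4| = 333 × 0.03412 ≈ 11.4 m/s.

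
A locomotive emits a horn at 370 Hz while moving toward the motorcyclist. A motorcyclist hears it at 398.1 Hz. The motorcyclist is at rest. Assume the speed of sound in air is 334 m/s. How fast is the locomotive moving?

23.6 m/s

f' = f · v/(v − v_s) ⇒ v_s = v · |1 − f/f'|.
v_s = 334 × |1 − 370/398.1| = 334 × 0.07059 ≈ 23.6 m/s.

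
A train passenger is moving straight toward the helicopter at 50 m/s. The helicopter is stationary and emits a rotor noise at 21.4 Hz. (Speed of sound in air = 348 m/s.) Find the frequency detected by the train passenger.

24.5 Hz

Moving observer, stationary source: f' = f · (v + v_o)/v.
f' = 21.4 × (348 + 50)/348 = 21.4 × 398/348 ≈ 24.5 Hz.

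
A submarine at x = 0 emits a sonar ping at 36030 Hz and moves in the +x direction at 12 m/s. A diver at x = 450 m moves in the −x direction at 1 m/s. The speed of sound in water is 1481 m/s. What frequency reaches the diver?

36349 Hz

The observer lies on the +x side, so the source is heading toward the observer and the observer is heading toward the source.
Both move, so f' = f · (v + v_o)/(v − v_s).
f' = 36030 × (1481 + 1)/(1481 − 12) = 36030 × 1482/1469 ≈ 36349 Hz.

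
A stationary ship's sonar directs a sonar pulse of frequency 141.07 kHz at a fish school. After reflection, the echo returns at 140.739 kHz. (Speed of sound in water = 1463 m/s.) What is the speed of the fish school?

1.72 m/s

Double Doppler shift off a moving reflector: f₂ = f₀ · (v + u)/(v − u) (u > 0 toward emitter).
Rearranging, u = v · (f₂ − f₀)/(f₂ + f₀) = 1463 × -0.331/281.809 ≈ -1.72 m/s.
So the fish school is moving at 1.72 m/s away from the emitter.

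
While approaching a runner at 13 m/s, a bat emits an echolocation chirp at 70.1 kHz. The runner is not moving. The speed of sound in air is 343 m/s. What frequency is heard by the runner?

Moving source, stationary observer: f' = f · v/(v − v_s) since the source is approaching.
f' = 70.1 × 343/(343 − 13) = 70.1 × 343/330 ≈ 72.9 kHz.

72.9 kHz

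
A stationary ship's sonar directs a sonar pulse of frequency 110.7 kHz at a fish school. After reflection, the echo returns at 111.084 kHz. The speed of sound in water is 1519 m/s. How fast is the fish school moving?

2.63 m/s

Double Doppler shift off a moving reflector: f₂ = f₀ · (v + u)/(v − u) (u > 0 toward emitter).
Rearranging, u = v · (f₂ − f₀)/(f₂ + f₀) = 1519 × 0.384/221.784 ≈ 2.63 m/s.
So the fish school is moving at 2.63 m/s toward the emitter.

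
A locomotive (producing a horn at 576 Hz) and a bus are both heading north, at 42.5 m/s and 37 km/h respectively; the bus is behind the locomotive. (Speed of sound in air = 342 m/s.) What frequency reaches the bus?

528 Hz

37 km/h = 10.28 m/s.
The bus is behind, so the locomotive is moving away from it while the bus is moving toward the locomotive.
General Doppler shift: f' = f · (v + v_o)/(v + v_s).
f' = 576 × (342 + 10.28)/(342 + 42.5) = 576 × 352.28/384.5 ≈ 528 Hz.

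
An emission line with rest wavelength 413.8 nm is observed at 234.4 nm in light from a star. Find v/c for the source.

0.514

λ'/λ₀ = 0.5665 < 1 (blueshift), so the source is approaching.
λ'/λ₀ = √((1 − β)/(1 + β)) for an approaching source ⇒ β = (1 − r²)/(1 + r²) with r = λ'/λ₀.
β = (1 − 0.3209)/(1 + 0.3209) ≈ 0.514.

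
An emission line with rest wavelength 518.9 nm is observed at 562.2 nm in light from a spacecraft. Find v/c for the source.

0.080

λ'/λ₀ = 1.0834 > 1 (redshift), so the source is receding.
λ'/λ₀ = √((1 + β)/(1 − β)) for a receding source ⇒ β = (r² − 1)/(r² + 1) with r = λ'/λ₀.
β = (1.1739 − 1)/(1.1739 + 1) ≈ 0.080.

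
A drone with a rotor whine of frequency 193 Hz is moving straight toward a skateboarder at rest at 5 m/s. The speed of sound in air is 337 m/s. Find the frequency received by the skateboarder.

196 Hz

With the source moving toward a stationary observer, f' = f · v/(v − v_s).
f' = 193 × 337/(337 − 5) = 193 × 337/332 ≈ 196 Hz.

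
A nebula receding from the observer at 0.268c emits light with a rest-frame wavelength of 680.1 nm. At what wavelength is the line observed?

895.1 nm

Relativistic Doppler for wavelength: λ' = λ₀ · √((1 + β)/(1 − β)).
λ' = 680.1 × √(1.2680/0.7320) = 680.1 × 1.31615 ≈ 895.1 nm.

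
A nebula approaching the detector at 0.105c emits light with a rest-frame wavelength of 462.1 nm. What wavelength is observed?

Relativistic Doppler for wavelength: λ' = λ₀ · √((1 − β)/(1 + β)).
λ' = 462.1 × √(0.8950/1.1050) = 462.1 × 0.89997 ≈ 415.9 nm.

415.9 nm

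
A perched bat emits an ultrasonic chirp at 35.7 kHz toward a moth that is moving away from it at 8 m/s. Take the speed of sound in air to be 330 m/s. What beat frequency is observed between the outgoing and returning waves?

The moth first receives the wave as a moving observer: f₁ = f₀ · (v − u)/v = 35.7 × (330 − 8)/330 ≈ 34.835 kHz.
On reflection it acts as a source moving away from the stationary detector: f₂ = f₁ · v/(v + u) = 34.835 × 330/338 ≈ 34.010 kHz.
Beat frequency (with f₀ = 35700 Hz): |f₂ − f₀| = 2u·f₀/(v + u) = 2 × 8 × 35700/338 ≈ 1690 Hz.

1690 Hz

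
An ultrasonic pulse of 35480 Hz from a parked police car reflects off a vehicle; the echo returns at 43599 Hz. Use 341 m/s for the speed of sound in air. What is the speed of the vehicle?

Double Doppler shift off a moving reflector: f₂ = f₀ · (v + u)/(v − u) (u > 0 toward emitter).
Rearranging, u = v · (f₂ − f₀)/(f₂ + f₀) = 341 × 8119/79079 ≈ 35 m/s.
So the vehicle is moving at 35 m/s toward the emitter.

35 m/s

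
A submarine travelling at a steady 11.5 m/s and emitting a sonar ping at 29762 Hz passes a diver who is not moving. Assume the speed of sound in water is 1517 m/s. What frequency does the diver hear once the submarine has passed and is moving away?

29538 Hz

Receding: f₂ = f · v/(v + v_s) = 29762 × 1517/1528.5 ≈ 29538 Hz.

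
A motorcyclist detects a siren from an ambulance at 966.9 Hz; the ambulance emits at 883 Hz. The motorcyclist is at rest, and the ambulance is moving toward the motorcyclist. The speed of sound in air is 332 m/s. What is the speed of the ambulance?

29 m/s

f' = f · v/(v − v_s) ⇒ v_s = v · |1 − f/f'|.
v_s = 332 × |1 − 883/966.9| = 332 × 0.08677 ≈ 29 m/s.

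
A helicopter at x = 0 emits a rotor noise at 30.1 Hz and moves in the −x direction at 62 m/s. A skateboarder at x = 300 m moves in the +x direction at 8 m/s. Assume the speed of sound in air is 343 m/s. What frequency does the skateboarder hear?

The observer lies on the +x side, so the source is heading away from the observer and the observer is heading away from the source.
Both move, so f' = f · (v − v_o)/(v + v_s).
f' = 30.1 × (343 − 8)/(343 + 62) = 30.1 × 335/405 ≈ 24.9 Hz.

24.9 Hz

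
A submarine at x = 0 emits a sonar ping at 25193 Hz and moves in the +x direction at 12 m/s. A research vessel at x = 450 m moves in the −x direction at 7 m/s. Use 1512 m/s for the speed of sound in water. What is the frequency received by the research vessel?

25512 Hz

The observer lies on the +x side, so the source is heading toward the observer and the observer is heading toward the source.
General Doppler shift: f' = f · (v + v_o)/(v − v_s).
f' = 25193 × (1512 + 7)/(1512 − 12) = 25193 × 1519/1500 ≈ 25512 Hz.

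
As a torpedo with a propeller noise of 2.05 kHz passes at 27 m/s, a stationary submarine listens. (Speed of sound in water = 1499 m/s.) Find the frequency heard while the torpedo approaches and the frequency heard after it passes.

Approaching: f₁ = f · v/(v − v_s) = 2.05 × 1499/1472 ≈ 2.09 kHz.
Receding: f₂ = f · v/(v + v_s) = 2.05 × 1499/1526 ≈ 2.01 kHz.

2.09 kHz approaching; 2.01 kHz receding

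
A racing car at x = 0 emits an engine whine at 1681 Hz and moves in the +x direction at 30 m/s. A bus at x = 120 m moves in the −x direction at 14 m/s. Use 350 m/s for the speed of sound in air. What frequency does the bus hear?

The observer lies on the +x side, so the source is heading toward the observer and the observer is heading toward the source.
With source approaching and observer approaching, f' = f · (v + v_o)/(v − v_s).
f' = 1681 × (350 + 14)/(350 − 30) = 1681 × 364/320 ≈ 1912 Hz.

1912 Hz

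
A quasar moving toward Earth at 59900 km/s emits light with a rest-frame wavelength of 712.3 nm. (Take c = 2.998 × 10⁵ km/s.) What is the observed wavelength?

581.7 nm

β = v/c = 59900/299800 = 0.1998.
Relativistic Doppler for wavelength: λ' = λ₀ · √((1 − β)/(1 + β)).
λ' = 712.3 × √(0.8002/1.1998) = 712.3 × 0.81667 ≈ 581.7 nm.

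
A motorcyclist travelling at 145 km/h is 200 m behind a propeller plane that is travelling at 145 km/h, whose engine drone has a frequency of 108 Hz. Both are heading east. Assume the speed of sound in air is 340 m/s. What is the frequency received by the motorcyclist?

108 Hz

145 km/h = 40.28 m/s; 145 km/h = 40.28 m/s.
The motorcyclist is behind, so the propeller plane is moving away from it while the motorcyclist is moving toward the propeller plane.
Both move, so f' = f · (v + v_o)/(v + v_s).
f' = 108 × (340 + 40.28)/(340 + 40.28) = 108 × 380.28/380.28 ≈ 108 Hz.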